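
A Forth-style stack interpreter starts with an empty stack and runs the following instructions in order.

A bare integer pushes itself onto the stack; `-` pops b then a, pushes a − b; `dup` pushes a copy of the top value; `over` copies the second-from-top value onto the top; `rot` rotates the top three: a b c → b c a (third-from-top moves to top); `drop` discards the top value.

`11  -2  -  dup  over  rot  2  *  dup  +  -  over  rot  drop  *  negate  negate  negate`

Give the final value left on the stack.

11     : 11
-2     : 11 -2
-      : 13
dup    : 13 13
over   : 13 13 13
rot    : 13 13 13
2      : 13 13 13 2
*      : 13 13 26
dup    : 13 13 26 26
+      : 13 13 52
-      : 13 -39
over   : 13 -39 13
rot    : -39 13 13
drop   : -39 13
*      : -507
negate : 507
negate : -507
negate : 507

507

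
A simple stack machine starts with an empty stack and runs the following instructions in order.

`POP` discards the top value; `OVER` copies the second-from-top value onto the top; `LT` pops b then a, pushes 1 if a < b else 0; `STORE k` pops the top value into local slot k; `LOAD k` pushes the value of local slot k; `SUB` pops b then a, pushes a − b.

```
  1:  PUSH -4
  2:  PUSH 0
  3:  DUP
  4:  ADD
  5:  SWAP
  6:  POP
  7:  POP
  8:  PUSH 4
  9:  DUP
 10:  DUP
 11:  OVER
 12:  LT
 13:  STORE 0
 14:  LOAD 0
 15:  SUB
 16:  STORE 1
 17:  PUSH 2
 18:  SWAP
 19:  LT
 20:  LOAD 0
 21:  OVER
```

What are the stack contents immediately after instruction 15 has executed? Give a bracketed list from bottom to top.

[4, 4]

PUSH -4 -> -4
PUSH 0  -> -4 0
DUP     -> -4 0 0
ADD     -> -4 0
SWAP    -> 0 -4
POP     -> 0
POP     -> (empty)
PUSH 4  -> 4
DUP     -> 4 4
DUP     -> 4 4 4
OVER    -> 4 4 4 4
LT      -> 4 4 0
STORE 0 -> 4 4
LOAD 0  -> 4 4 0
SUB     -> 4 4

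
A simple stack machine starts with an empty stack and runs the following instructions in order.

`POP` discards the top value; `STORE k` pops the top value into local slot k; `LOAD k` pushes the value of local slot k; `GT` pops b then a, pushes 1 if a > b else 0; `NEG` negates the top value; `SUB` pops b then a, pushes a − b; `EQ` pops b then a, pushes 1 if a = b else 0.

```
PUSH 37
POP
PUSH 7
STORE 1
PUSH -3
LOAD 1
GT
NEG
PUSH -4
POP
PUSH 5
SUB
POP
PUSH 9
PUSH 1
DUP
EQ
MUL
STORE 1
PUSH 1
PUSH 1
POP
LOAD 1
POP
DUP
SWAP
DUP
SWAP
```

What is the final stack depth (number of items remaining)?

PUSH 37 : [37]
POP     : []
PUSH 7  : [7]
STORE 1 : []
PUSH -3 : [-3]
LOAD 1  : [-3, 7]
GT      : [0]
NEG     : [0]
PUSH -4 : [0, -4]
POP     : [0]
PUSH 5  : [0, 5]
SUB     : [-5]
POP     : []
PUSH 9  : [9]
PUSH 1  : [9, 1]
DUP     : [9, 1, 1]
EQ      : [9, 1]
MUL     : [9]
STORE 1 : []
PUSH 1  : [1]
PUSH 1  : [1, 1]
POP     : [1]
LOAD 1  : [1, 9]
POP     : [1]
DUP     : [1, 1]
SWAP    : [1, 1]
DUP     : [1, 1, 1]
SWAP    : [1, 1, 1]

3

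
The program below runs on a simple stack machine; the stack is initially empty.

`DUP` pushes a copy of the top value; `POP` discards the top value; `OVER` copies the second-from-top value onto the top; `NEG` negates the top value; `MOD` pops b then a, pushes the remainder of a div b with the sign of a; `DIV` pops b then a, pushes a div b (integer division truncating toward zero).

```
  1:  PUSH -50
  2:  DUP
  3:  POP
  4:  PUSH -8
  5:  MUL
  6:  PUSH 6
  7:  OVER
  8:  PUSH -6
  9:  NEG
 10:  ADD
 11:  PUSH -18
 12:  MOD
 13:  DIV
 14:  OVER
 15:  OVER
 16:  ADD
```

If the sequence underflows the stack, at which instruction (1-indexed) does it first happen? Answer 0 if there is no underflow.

0

PUSH -50 → -50
DUP      → -50 -50
POP      → -50
PUSH -8  → -50 -8
MUL      → 400
PUSH 6   → 400 6
OVER     → 400 6 400
PUSH -6  → 400 6 400 -6
NEG      → 400 6 400 6
ADD      → 400 6 406
PUSH -18 → 400 6 406 -18
MOD      → 400 6 10
DIV      → 400 0
OVER     → 400 0 400
OVER     → 400 0 400 0
ADD      → 400 0 400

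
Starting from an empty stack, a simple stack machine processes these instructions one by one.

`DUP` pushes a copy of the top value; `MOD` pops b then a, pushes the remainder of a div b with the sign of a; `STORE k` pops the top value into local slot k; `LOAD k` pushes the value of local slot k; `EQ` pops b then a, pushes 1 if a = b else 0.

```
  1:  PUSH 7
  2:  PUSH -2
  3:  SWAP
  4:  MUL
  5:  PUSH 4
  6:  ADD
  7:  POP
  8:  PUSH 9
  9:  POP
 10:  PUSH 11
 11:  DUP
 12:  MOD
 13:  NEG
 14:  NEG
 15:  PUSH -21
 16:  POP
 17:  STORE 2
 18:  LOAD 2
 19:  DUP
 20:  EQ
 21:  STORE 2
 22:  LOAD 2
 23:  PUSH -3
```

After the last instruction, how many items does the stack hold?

2

PUSH 7    7
PUSH -2   7 -2
SWAP      -2 7
MUL       -14
PUSH 4    -14 4
ADD       -10
POP       (empty)
PUSH 9    9
POP       (empty)
PUSH 11   11
DUP       11 11
MOD       0
NEG       0
NEG       0
PUSH -21  0 -21
POP       0
STORE 2   (empty)
LOAD 2    0
DUP       0 0
EQ        1
STORE 2   (empty)
LOAD 2    1
PUSH -3   1 -3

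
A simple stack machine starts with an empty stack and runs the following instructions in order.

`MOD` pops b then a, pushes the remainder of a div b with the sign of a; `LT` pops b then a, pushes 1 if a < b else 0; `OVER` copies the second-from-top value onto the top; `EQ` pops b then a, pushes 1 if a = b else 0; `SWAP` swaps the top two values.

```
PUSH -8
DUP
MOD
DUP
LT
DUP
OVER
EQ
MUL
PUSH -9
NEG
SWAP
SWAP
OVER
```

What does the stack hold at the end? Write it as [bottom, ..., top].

PUSH -8 : [-8]
DUP     : [-8, -8]
MOD     : [0]
DUP     : [0, 0]
LT      : [0]
DUP     : [0, 0]
OVER    : [0, 0, 0]
EQ      : [0, 1]
MUL     : [0]
PUSH -9 : [0, -9]
NEG     : [0, 9]
SWAP    : [9, 0]
SWAP    : [0, 9]
OVER    : [0, 9, 0]

[0, 9, 0]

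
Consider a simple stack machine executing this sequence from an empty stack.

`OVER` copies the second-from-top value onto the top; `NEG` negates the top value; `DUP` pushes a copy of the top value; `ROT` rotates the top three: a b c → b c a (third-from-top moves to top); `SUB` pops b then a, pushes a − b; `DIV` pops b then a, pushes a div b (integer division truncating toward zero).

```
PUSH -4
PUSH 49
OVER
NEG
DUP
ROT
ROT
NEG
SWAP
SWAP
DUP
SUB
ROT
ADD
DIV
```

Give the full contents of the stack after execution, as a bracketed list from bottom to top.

PUSH -4 : [-4]
PUSH 49 : [-4, 49]
OVER    : [-4, 49, -4]
NEG     : [-4, 49, 4]
DUP     : [-4, 49, 4, 4]
ROT     : [-4, 4, 4, 49]
ROT     : [-4, 4, 49, 4]
NEG     : [-4, 4, 49, -4]
SWAP    : [-4, 4, -4, 49]
SWAP    : [-4, 4, 49, -4]
DUP     : [-4, 4, 49, -4, -4]
SUB     : [-4, 4, 49, 0]
ROT     : [-4, 49, 0, 4]
ADD     : [-4, 49, 4]
DIV     : [-4, 12]

[-4, 12]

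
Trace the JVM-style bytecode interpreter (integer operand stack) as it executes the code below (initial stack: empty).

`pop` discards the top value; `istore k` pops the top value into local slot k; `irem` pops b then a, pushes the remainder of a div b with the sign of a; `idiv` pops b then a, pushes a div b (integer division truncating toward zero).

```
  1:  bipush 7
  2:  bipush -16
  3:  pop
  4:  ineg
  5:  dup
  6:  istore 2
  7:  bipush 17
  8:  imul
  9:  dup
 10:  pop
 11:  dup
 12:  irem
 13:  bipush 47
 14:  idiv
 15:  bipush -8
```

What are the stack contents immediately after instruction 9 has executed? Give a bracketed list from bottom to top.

[-119, -119]

bipush 7   → 7
bipush -16 → 7 -16
pop        → 7
ineg       → -7
dup        → -7 -7
istore 2   → -7
bipush 17  → -7 17
imul       → -119
dup        → -119 -119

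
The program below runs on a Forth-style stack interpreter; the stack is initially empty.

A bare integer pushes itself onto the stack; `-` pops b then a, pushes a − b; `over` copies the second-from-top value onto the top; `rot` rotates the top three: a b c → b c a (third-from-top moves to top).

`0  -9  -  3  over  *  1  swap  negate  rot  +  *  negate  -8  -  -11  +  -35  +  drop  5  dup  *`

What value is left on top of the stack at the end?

0      -> [0]
-9     -> [0, -9]
-      -> [9]
3      -> [9, 3]
over   -> [9, 3, 9]
*      -> [9, 27]
1      -> [9, 27, 1]
swap   -> [9, 1, 27]
negate -> [9, 1, -27]
rot    -> [1, -27, 9]
+      -> [1, -18]
*      -> [-18]
negate -> [18]
-8     -> [18, -8]
-      -> [26]
-11    -> [26, -11]
+      -> [15]
-35    -> [15, -35]
+      -> [-20]
drop   -> []
5      -> [5]
dup    -> [5, 5]
*      -> [25]

25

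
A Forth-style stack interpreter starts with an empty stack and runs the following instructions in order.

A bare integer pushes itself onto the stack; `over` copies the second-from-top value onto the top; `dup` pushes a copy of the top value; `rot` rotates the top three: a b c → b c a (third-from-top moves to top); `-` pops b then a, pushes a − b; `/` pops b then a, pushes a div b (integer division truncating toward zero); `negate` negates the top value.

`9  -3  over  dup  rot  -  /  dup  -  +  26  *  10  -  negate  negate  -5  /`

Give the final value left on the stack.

9       [9]
-3      [9, -3]
over    [9, -3, 9]
dup     [9, -3, 9, 9]
rot     [9, 9, 9, -3]
-       [9, 9, 12]
/       [9, 0]
dup     [9, 0, 0]
-       [9, 0]
+       [9]
26      [9, 26]
*       [234]
10      [234, 10]
-       [224]
negate  [-224]
negate  [224]
-5      [224, -5]
/       [-44]

-44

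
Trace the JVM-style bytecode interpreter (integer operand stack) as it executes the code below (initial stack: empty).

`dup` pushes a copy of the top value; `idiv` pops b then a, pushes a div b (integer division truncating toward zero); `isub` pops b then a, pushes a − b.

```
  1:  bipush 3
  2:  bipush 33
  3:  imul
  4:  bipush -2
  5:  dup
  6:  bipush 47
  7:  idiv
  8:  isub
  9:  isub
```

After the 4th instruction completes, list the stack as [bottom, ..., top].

[99, -2]

bipush 3  → 3
bipush 33 → 3 33
imul      → 99
bipush -2 → 99 -2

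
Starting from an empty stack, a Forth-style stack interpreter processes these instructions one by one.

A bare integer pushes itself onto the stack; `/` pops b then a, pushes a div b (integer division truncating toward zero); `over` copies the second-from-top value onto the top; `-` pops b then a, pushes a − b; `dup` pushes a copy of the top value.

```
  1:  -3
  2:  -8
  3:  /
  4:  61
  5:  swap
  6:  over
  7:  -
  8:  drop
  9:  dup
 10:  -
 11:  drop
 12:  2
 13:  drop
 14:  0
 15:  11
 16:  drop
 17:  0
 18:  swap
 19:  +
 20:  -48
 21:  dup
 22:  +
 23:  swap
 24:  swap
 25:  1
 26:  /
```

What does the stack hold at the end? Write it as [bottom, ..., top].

-3   → -3
-8   → -3 -8
/    → 0
61   → 0 61
swap → 61 0
over → 61 0 61
-    → 61 -61
drop → 61
dup  → 61 61
-    → 0
drop → (empty)
2    → 2
drop → (empty)
0    → 0
11   → 0 11
drop → 0
0    → 0 0
swap → 0 0
+    → 0
-48  → 0 -48
dup  → 0 -48 -48
+    → 0 -96
swap → -96 0
swap → 0 -96
1    → 0 -96 1
/    → 0 -96

[0, -96]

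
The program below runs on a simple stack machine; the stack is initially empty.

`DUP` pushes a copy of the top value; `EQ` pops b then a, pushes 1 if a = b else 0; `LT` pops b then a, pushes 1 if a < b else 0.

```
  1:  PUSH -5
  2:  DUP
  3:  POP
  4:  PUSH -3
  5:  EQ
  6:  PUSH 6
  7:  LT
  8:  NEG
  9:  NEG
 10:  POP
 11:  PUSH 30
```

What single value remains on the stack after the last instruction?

30

PUSH -5 : [-5]
DUP     : [-5, -5]
POP     : [-5]
PUSH -3 : [-5, -3]
EQ      : [0]
PUSH 6  : [0, 6]
LT      : [1]
NEG     : [-1]
NEG     : [1]
POP     : []
PUSH 30 : [30]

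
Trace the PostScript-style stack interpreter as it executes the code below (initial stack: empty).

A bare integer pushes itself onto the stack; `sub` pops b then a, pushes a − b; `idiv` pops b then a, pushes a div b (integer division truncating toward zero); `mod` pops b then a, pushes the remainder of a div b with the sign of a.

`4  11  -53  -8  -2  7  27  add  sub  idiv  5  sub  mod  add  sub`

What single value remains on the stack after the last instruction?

-4

4    → [4]
11   → [4, 11]
-53  → [4, 11, -53]
-8   → [4, 11, -53, -8]
-2   → [4, 11, -53, -8, -2]
7    → [4, 11, -53, -8, -2, 7]
27   → [4, 11, -53, -8, -2, 7, 27]
add  → [4, 11, -53, -8, -2, 34]
sub  → [4, 11, -53, -8, -36]
idiv → [4, 11, -53, 0]
5    → [4, 11, -53, 0, 5]
sub  → [4, 11, -53, -5]
mod  → [4, 11, -3]
add  → [4, 8]
sub  → [-4]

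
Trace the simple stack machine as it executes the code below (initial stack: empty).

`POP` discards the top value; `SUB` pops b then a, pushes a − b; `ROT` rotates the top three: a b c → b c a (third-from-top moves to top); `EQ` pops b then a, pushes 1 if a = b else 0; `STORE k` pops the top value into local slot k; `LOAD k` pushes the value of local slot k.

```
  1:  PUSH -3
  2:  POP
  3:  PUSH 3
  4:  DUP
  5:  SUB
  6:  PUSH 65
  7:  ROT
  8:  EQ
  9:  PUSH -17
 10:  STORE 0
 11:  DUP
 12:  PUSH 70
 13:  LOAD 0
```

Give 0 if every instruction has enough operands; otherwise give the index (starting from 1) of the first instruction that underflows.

PUSH -3 → -3
POP     → (empty)
PUSH 3  → 3
DUP     → 3 3
SUB     → 0
PUSH 65 → 0 65
ROT  — needs 3 operands, stack has 2 → underflow

7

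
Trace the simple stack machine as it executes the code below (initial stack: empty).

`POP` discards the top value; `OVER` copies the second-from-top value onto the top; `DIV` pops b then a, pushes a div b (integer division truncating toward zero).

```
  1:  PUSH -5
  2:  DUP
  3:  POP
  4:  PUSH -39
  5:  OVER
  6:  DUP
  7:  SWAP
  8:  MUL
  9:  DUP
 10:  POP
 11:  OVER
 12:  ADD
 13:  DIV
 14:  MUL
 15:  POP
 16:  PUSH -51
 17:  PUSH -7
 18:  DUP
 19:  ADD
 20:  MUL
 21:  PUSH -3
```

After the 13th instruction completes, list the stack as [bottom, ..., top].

PUSH -5  : [-5]
DUP      : [-5, -5]
POP      : [-5]
PUSH -39 : [-5, -39]
OVER     : [-5, -39, -5]
DUP      : [-5, -39, -5, -5]
SWAP     : [-5, -39, -5, -5]
MUL      : [-5, -39, 25]
DUP      : [-5, -39, 25, 25]
POP      : [-5, -39, 25]
OVER     : [-5, -39, 25, -39]
ADD      : [-5, -39, -14]
DIV      : [-5, 2]

[-5, 2]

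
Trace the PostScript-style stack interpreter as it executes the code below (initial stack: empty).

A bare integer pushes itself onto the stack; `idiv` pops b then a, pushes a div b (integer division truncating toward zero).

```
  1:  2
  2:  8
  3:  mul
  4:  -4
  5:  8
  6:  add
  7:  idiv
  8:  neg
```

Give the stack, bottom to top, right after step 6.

2    [2]
8    [2, 8]
mul  [16]
-4   [16, -4]
8    [16, -4, 8]
add  [16, 4]

[16, 4]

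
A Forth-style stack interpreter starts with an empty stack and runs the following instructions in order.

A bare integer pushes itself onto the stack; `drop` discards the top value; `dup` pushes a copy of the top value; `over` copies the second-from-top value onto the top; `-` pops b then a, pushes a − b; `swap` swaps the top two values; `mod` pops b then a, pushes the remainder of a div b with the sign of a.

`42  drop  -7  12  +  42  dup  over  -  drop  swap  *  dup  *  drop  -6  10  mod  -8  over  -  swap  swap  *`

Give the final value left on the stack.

12

42   → 42
drop → (empty)
-7   → -7
12   → -7 12
+    → 5
42   → 5 42
dup  → 5 42 42
over → 5 42 42 42
-    → 5 42 0
drop → 5 42
swap → 42 5
*    → 210
dup  → 210 210
*    → 44100
drop → (empty)
-6   → -6
10   → -6 10
mod  → -6
-8   → -6 -8
over → -6 -8 -6
-    → -6 -2
swap → -2 -6
swap → -6 -2
*    → 12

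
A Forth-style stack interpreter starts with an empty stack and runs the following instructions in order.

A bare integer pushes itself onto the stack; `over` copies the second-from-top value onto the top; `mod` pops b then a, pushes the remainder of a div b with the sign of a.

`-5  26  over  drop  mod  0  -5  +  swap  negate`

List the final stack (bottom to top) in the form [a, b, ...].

-5     -> -5
26     -> -5 26
over   -> -5 26 -5
drop   -> -5 26
mod    -> -5
0      -> -5 0
-5     -> -5 0 -5
+      -> -5 -5
swap   -> -5 -5
negate -> -5 5

[-5, 5]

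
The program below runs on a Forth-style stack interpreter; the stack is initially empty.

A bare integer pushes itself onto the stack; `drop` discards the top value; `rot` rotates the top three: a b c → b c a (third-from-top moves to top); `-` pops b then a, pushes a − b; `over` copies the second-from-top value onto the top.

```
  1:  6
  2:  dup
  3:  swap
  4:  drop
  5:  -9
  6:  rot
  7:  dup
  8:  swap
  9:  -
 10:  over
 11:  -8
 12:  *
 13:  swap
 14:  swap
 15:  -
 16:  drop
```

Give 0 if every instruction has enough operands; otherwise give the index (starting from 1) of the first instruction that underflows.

6    : [6]
dup  : [6, 6]
swap : [6, 6]
drop : [6]
-9   : [6, -9]
rot  — needs 3 operands, stack has 2 → underflow

6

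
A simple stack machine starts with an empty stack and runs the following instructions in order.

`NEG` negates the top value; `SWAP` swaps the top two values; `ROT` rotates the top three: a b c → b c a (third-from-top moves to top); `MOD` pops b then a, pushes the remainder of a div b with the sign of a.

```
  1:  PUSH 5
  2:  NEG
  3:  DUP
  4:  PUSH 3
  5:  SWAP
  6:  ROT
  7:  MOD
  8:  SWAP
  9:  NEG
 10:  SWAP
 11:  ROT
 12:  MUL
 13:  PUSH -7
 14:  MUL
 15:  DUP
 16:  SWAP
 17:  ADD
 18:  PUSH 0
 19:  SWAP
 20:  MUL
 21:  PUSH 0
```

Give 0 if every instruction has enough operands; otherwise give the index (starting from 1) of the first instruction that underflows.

PUSH 5 -> 5
NEG    -> -5
DUP    -> -5 -5
PUSH 3 -> -5 -5 3
SWAP   -> -5 3 -5
ROT    -> 3 -5 -5
MOD    -> 3 0
SWAP   -> 0 3
NEG    -> 0 -3
SWAP   -> -3 0
ROT  — needs 3 operands, stack has 2 → underflow

11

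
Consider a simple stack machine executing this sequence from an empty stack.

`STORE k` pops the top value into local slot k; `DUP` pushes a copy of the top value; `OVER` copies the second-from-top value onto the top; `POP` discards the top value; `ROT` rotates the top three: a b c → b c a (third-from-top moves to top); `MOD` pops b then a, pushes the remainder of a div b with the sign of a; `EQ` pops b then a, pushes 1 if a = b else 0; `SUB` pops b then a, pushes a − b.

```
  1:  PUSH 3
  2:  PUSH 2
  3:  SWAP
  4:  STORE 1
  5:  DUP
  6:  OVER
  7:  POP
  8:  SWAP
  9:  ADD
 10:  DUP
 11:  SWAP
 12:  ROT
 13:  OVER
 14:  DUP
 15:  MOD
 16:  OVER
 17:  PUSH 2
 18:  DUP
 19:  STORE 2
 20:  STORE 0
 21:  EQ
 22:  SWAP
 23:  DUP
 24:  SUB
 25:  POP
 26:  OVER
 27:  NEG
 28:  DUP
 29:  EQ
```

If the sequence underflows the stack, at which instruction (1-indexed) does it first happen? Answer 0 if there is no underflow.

12

PUSH 3  : [3]
PUSH 2  : [3, 2]
SWAP    : [2, 3]
STORE 1 : [2]
DUP     : [2, 2]
OVER    : [2, 2, 2]
POP     : [2, 2]
SWAP    : [2, 2]
ADD     : [4]
DUP     : [4, 4]
SWAP    : [4, 4]
ROT  — needs 3 operands, stack has 2 → underflow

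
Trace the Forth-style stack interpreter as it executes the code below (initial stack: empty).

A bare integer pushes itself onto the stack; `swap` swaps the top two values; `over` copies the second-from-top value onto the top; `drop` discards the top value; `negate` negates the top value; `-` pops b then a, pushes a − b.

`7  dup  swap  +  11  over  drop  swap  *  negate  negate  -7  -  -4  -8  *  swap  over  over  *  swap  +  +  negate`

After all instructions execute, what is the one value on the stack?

7      : 7
dup    : 7 7
swap   : 7 7
+      : 14
11     : 14 11
over   : 14 11 14
drop   : 14 11
swap   : 11 14
*      : 154
negate : -154
negate : 154
-7     : 154 -7
-      : 161
-4     : 161 -4
-8     : 161 -4 -8
*      : 161 32
swap   : 32 161
over   : 32 161 32
over   : 32 161 32 161
*      : 32 161 5152
swap   : 32 5152 161
+      : 32 5313
+      : 5345
negate : -5345

-5345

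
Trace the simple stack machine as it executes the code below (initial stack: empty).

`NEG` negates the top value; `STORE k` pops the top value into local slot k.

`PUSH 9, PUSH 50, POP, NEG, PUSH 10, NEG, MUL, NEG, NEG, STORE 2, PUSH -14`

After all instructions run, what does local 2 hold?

PUSH 9   -> [9]
PUSH 50  -> [9, 50]
POP      -> [9]
NEG      -> [-9]
PUSH 10  -> [-9, 10]
NEG      -> [-9, -10]
MUL      -> [90]
NEG      -> [-90]
NEG      -> [90]
STORE 2  -> []
PUSH -14 -> [-14]

90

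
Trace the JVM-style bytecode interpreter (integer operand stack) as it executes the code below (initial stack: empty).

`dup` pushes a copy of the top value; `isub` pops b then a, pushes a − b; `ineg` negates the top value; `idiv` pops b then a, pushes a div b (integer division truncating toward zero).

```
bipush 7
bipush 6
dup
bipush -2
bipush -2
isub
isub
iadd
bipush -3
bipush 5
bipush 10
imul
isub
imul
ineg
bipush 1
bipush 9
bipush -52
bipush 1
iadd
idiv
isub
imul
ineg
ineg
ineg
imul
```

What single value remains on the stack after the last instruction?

-4452

bipush 7    [7]
bipush 6    [7, 6]
dup         [7, 6, 6]
bipush -2   [7, 6, 6, -2]
bipush -2   [7, 6, 6, -2, -2]
isub        [7, 6, 6, 0]
isub        [7, 6, 6]
iadd        [7, 12]
bipush -3   [7, 12, -3]
bipush 5    [7, 12, -3, 5]
bipush 10   [7, 12, -3, 5, 10]
imul        [7, 12, -3, 50]
isub        [7, 12, -53]
imul        [7, -636]
ineg        [7, 636]
bipush 1    [7, 636, 1]
bipush 9    [7, 636, 1, 9]
bipush -52  [7, 636, 1, 9, -52]
bipush 1    [7, 636, 1, 9, -52, 1]
iadd        [7, 636, 1, 9, -51]
idiv        [7, 636, 1, 0]
isub        [7, 636, 1]
imul        [7, 636]
ineg        [7, -636]
ineg        [7, 636]
ineg        [7, -636]
imul        [-4452]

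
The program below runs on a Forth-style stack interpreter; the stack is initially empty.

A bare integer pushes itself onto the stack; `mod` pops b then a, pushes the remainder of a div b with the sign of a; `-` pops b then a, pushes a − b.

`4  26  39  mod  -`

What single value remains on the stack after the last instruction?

4   → 4
26  → 4 26
39  → 4 26 39
mod → 4 26
-   → -22

-22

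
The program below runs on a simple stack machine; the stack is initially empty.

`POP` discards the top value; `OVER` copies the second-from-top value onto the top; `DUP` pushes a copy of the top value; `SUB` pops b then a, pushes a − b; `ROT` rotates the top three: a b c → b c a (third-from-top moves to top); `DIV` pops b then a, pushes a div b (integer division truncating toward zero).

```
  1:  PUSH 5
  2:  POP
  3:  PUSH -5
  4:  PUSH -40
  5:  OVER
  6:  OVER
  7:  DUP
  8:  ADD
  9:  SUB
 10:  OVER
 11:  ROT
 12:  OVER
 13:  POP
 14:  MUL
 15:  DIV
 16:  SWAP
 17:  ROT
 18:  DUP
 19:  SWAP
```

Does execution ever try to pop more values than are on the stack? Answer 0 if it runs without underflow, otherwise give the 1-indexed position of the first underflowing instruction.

17

PUSH 5   → 5
POP      → (empty)
PUSH -5  → -5
PUSH -40 → -5 -40
OVER     → -5 -40 -5
OVER     → -5 -40 -5 -40
DUP      → -5 -40 -5 -40 -40
ADD      → -5 -40 -5 -80
SUB      → -5 -40 75
OVER     → -5 -40 75 -40
ROT      → -5 75 -40 -40
OVER     → -5 75 -40 -40 -40
POP      → -5 75 -40 -40
MUL      → -5 75 1600
DIV      → -5 0
SWAP     → 0 -5
ROT  — needs 3 operands, stack has 2 → underflow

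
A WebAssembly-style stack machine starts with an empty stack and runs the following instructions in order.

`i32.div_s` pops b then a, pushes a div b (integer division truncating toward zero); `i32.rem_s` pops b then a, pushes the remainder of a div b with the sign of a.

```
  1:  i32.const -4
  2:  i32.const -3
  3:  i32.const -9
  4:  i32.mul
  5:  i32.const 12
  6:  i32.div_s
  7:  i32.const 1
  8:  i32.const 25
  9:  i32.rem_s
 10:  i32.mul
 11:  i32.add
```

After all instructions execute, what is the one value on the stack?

-2

i32.const -4 → -4
i32.const -3 → -4 -3
i32.const -9 → -4 -3 -9
i32.mul      → -4 27
i32.const 12 → -4 27 12
i32.div_s    → -4 2
i32.const 1  → -4 2 1
i32.const 25 → -4 2 1 25
i32.rem_s    → -4 2 1
i32.mul      → -4 2
i32.add      → -2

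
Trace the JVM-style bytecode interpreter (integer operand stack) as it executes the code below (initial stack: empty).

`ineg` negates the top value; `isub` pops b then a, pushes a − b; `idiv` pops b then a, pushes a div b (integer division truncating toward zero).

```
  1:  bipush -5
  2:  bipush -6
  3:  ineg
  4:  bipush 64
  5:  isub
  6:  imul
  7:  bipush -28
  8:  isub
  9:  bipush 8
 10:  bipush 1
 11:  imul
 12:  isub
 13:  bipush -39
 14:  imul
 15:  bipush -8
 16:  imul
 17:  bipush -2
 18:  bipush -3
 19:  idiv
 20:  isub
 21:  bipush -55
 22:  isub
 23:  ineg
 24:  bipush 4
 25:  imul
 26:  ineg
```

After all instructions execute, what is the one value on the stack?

387100

bipush -5  : [-5]
bipush -6  : [-5, -6]
ineg       : [-5, 6]
bipush 64  : [-5, 6, 64]
isub       : [-5, -58]
imul       : [290]
bipush -28 : [290, -28]
isub       : [318]
bipush 8   : [318, 8]
bipush 1   : [318, 8, 1]
imul       : [318, 8]
isub       : [310]
bipush -39 : [310, -39]
imul       : [-12090]
bipush -8  : [-12090, -8]
imul       : [96720]
bipush -2  : [96720, -2]
bipush -3  : [96720, -2, -3]
idiv       : [96720, 0]
isub       : [96720]
bipush -55 : [96720, -55]
isub       : [96775]
ineg       : [-96775]
bipush 4   : [-96775, 4]
imul       : [-387100]
ineg       : [387100]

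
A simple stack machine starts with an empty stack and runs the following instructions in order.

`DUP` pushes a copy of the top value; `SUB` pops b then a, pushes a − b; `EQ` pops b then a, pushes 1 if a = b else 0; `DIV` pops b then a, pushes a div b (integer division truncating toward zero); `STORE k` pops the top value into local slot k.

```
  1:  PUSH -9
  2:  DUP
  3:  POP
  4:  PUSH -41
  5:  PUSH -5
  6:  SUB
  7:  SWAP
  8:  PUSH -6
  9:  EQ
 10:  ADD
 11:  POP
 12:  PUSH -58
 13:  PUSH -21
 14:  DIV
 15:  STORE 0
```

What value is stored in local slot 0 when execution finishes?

PUSH -9  → -9
DUP      → -9 -9
POP      → -9
PUSH -41 → -9 -41
PUSH -5  → -9 -41 -5
SUB      → -9 -36
SWAP     → -36 -9
PUSH -6  → -36 -9 -6
EQ       → -36 0
ADD      → -36
POP      → (empty)
PUSH -58 → -58
PUSH -21 → -58 -21
DIV      → 2
STORE 0  → (empty)

2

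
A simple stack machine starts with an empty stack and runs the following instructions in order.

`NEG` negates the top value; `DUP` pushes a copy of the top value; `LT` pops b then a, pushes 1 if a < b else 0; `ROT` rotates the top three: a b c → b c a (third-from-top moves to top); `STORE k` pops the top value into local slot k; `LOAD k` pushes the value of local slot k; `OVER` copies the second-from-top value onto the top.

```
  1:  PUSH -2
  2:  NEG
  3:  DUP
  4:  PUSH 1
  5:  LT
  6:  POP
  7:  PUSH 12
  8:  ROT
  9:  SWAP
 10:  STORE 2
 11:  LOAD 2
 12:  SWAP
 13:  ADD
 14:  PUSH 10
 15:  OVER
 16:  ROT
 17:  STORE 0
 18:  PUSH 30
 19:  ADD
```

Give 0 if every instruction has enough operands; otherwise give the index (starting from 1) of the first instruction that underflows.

8

PUSH -2 → -2
NEG     → 2
DUP     → 2 2
PUSH 1  → 2 2 1
LT      → 2 0
POP     → 2
PUSH 12 → 2 12
ROT  — needs 3 operands, stack has 2 → underflow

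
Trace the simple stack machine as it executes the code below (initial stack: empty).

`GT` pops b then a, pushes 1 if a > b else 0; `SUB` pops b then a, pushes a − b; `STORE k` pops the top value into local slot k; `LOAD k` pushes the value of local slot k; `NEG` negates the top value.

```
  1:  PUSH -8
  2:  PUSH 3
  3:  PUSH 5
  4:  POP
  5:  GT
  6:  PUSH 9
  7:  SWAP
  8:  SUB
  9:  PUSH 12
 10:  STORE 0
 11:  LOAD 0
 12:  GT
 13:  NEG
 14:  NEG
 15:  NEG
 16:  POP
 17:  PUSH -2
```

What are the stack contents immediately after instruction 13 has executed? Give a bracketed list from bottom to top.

PUSH -8 : -8
PUSH 3  : -8 3
PUSH 5  : -8 3 5
POP     : -8 3
GT      : 0
PUSH 9  : 0 9
SWAP    : 9 0
SUB     : 9
PUSH 12 : 9 12
STORE 0 : 9
LOAD 0  : 9 12
GT      : 0
NEG     : 0

[0]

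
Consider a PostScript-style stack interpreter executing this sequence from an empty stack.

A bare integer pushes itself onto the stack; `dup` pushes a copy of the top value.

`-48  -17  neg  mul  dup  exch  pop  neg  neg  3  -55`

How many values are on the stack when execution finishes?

3

-48   -48
-17   -48 -17
neg   -48 17
mul   -816
dup   -816 -816
exch  -816 -816
pop   -816
neg   816
neg   -816
3     -816 3
-55   -816 3 -55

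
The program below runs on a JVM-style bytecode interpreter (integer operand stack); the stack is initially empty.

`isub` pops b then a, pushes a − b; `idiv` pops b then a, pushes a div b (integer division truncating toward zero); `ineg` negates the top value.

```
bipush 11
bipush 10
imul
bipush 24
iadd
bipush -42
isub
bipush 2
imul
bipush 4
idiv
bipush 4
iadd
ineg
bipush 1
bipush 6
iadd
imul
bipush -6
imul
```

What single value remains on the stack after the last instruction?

3864

bipush 11  : 11
bipush 10  : 11 10
imul       : 110
bipush 24  : 110 24
iadd       : 134
bipush -42 : 134 -42
isub       : 176
bipush 2   : 176 2
imul       : 352
bipush 4   : 352 4
idiv       : 88
bipush 4   : 88 4
iadd       : 92
ineg       : -92
bipush 1   : -92 1
bipush 6   : -92 1 6
iadd       : -92 7
imul       : -644
bipush -6  : -644 -6
imul       : 3864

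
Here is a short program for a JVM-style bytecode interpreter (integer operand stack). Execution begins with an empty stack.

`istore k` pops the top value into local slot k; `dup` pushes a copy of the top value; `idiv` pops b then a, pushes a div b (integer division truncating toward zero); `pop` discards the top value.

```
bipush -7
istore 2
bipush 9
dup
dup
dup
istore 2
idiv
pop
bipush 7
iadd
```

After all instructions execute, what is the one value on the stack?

16

bipush -7 : [-7]
istore 2  : []
bipush 9  : [9]
dup       : [9, 9]
dup       : [9, 9, 9]
dup       : [9, 9, 9, 9]
istore 2  : [9, 9, 9]
idiv      : [9, 1]
pop       : [9]
bipush 7  : [9, 7]
iadd      : [16]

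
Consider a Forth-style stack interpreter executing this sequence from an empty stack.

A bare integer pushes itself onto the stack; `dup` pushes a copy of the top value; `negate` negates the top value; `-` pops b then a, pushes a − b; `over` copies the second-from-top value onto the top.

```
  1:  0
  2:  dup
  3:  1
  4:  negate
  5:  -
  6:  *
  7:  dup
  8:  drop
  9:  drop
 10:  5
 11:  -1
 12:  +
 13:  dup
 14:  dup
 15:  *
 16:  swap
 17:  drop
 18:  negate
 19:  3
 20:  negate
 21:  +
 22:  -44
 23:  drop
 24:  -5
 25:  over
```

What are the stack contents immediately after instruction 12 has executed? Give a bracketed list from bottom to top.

[4]

0       0
dup     0 0
1       0 0 1
negate  0 0 -1
-       0 1
*       0
dup     0 0
drop    0
drop    (empty)
5       5
-1      5 -1
+       4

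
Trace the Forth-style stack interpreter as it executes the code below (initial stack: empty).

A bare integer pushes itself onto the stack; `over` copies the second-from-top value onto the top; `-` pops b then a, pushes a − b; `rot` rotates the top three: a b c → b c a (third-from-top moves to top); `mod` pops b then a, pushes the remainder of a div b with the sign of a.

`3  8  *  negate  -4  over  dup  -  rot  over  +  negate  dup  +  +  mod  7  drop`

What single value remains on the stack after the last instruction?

3      : [3]
8      : [3, 8]
*      : [24]
negate : [-24]
-4     : [-24, -4]
over   : [-24, -4, -24]
dup    : [-24, -4, -24, -24]
-      : [-24, -4, 0]
rot    : [-4, 0, -24]
over   : [-4, 0, -24, 0]
+      : [-4, 0, -24]
negate : [-4, 0, 24]
dup    : [-4, 0, 24, 24]
+      : [-4, 0, 48]
+      : [-4, 48]
mod    : [-4]
7      : [-4, 7]
drop   : [-4]

-4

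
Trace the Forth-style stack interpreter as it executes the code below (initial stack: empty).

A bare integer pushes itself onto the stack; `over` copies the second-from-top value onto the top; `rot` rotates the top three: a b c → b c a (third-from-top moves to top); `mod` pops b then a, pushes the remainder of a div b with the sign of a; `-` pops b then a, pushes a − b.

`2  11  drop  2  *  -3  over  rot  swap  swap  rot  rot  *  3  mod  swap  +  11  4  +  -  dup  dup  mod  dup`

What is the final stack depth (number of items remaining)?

3

2     [2]
11    [2, 11]
drop  [2]
2     [2, 2]
*     [4]
-3    [4, -3]
over  [4, -3, 4]
rot   [-3, 4, 4]
swap  [-3, 4, 4]
swap  [-3, 4, 4]
rot   [4, 4, -3]
rot   [4, -3, 4]
*     [4, -12]
3     [4, -12, 3]
mod   [4, 0]
swap  [0, 4]
+     [4]
11    [4, 11]
4     [4, 11, 4]
+     [4, 15]
-     [-11]
dup   [-11, -11]
dup   [-11, -11, -11]
mod   [-11, 0]
dup   [-11, 0, 0]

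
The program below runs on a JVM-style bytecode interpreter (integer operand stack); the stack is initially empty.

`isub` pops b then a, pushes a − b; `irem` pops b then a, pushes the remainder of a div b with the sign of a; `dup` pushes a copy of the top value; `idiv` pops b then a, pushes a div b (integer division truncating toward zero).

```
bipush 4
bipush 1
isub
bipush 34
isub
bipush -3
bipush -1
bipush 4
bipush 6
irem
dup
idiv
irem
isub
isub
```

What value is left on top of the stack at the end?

bipush 4  -> [4]
bipush 1  -> [4, 1]
isub      -> [3]
bipush 34 -> [3, 34]
isub      -> [-31]
bipush -3 -> [-31, -3]
bipush -1 -> [-31, -3, -1]
bipush 4  -> [-31, -3, -1, 4]
bipush 6  -> [-31, -3, -1, 4, 6]
irem      -> [-31, -3, -1, 4]
dup       -> [-31, -3, -1, 4, 4]
idiv      -> [-31, -3, -1, 1]
irem      -> [-31, -3, 0]
isub      -> [-31, -3]
isub      -> [-28]

-28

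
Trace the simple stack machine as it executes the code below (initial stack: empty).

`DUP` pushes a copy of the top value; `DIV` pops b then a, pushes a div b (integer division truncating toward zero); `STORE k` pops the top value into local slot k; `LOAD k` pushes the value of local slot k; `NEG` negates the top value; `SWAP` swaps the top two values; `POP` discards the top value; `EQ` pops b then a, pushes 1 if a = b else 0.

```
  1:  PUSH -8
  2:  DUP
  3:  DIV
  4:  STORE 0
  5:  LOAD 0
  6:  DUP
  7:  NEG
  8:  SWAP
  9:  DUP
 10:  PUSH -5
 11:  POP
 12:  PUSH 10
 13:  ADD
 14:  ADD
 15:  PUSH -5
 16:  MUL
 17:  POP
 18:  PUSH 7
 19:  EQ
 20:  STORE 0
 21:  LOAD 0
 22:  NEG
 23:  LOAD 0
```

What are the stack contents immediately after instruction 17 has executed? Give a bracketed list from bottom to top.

[-1]

PUSH -8 -> [-8]
DUP     -> [-8, -8]
DIV     -> [1]
STORE 0 -> []
LOAD 0  -> [1]
DUP     -> [1, 1]
NEG     -> [1, -1]
SWAP    -> [-1, 1]
DUP     -> [-1, 1, 1]
PUSH -5 -> [-1, 1, 1, -5]
POP     -> [-1, 1, 1]
PUSH 10 -> [-1, 1, 1, 10]
ADD     -> [-1, 1, 11]
ADD     -> [-1, 12]
PUSH -5 -> [-1, 12, -5]
MUL     -> [-1, -60]
POP     -> [-1]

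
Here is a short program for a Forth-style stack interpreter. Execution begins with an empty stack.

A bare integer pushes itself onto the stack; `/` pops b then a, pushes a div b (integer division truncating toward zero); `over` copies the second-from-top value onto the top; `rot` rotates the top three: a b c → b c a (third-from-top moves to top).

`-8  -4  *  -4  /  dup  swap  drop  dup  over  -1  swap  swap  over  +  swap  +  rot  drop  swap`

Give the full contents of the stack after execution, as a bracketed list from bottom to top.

-8   → [-8]
-4   → [-8, -4]
*    → [32]
-4   → [32, -4]
/    → [-8]
dup  → [-8, -8]
swap → [-8, -8]
drop → [-8]
dup  → [-8, -8]
over → [-8, -8, -8]
-1   → [-8, -8, -8, -1]
swap → [-8, -8, -1, -8]
swap → [-8, -8, -8, -1]
over → [-8, -8, -8, -1, -8]
+    → [-8, -8, -8, -9]
swap → [-8, -8, -9, -8]
+    → [-8, -8, -17]
rot  → [-8, -17, -8]
drop → [-8, -17]
swap → [-17, -8]

[-17, -8]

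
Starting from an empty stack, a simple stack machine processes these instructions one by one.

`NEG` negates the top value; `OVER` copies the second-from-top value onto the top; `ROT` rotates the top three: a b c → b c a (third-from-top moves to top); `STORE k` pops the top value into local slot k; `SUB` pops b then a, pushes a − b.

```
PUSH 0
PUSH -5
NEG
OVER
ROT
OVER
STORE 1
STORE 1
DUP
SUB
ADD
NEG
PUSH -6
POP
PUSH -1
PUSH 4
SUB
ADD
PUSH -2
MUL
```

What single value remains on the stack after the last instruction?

20

PUSH 0  : [0]
PUSH -5 : [0, -5]
NEG     : [0, 5]
OVER    : [0, 5, 0]
ROT     : [5, 0, 0]
OVER    : [5, 0, 0, 0]
STORE 1 : [5, 0, 0]
STORE 1 : [5, 0]
DUP     : [5, 0, 0]
SUB     : [5, 0]
ADD     : [5]
NEG     : [-5]
PUSH -6 : [-5, -6]
POP     : [-5]
PUSH -1 : [-5, -1]
PUSH 4  : [-5, -1, 4]
SUB     : [-5, -5]
ADD     : [-10]
PUSH -2 : [-10, -2]
MUL     : [20]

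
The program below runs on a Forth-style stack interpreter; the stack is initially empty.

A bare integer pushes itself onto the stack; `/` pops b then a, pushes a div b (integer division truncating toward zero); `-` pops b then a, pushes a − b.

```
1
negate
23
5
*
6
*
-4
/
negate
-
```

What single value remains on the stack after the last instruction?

-173

1      -> [1]
negate -> [-1]
23     -> [-1, 23]
5      -> [-1, 23, 5]
*      -> [-1, 115]
6      -> [-1, 115, 6]
*      -> [-1, 690]
-4     -> [-1, 690, -4]
/      -> [-1, -172]
negate -> [-1, 172]
-      -> [-173]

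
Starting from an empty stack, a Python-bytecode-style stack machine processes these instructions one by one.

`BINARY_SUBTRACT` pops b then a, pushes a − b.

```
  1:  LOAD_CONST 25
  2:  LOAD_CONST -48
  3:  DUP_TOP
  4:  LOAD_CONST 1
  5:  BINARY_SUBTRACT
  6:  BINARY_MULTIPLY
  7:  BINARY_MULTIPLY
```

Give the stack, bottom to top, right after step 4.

[25, -48, -48, 1]

LOAD_CONST 25  → [25]
LOAD_CONST -48 → [25, -48]
DUP_TOP        → [25, -48, -48]
LOAD_CONST 1   → [25, -48, -48, 1]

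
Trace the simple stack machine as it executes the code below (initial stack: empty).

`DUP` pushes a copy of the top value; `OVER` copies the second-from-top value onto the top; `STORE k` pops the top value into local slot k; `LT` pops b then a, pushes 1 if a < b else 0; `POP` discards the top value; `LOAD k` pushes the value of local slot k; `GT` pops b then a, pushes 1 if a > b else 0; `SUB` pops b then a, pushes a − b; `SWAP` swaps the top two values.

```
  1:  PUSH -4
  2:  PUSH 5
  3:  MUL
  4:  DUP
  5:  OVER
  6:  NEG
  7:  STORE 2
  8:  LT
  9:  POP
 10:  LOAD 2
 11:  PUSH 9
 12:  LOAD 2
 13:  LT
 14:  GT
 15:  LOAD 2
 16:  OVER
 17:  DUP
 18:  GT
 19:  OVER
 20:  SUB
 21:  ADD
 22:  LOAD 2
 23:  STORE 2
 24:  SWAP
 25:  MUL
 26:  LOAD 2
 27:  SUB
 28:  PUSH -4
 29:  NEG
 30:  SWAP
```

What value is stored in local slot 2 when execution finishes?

20

PUSH -4 : [-4]
PUSH 5  : [-4, 5]
MUL     : [-20]
DUP     : [-20, -20]
OVER    : [-20, -20, -20]
NEG     : [-20, -20, 20]
STORE 2 : [-20, -20]
LT      : [0]
POP     : []
LOAD 2  : [20]
PUSH 9  : [20, 9]
LOAD 2  : [20, 9, 20]
LT      : [20, 1]
GT      : [1]
LOAD 2  : [1, 20]
OVER    : [1, 20, 1]
DUP     : [1, 20, 1, 1]
GT      : [1, 20, 0]
OVER    : [1, 20, 0, 20]
SUB     : [1, 20, -20]
ADD     : [1, 0]
LOAD 2  : [1, 0, 20]
STORE 2 : [1, 0]
SWAP    : [0, 1]
MUL     : [0]
LOAD 2  : [0, 20]
SUB     : [-20]
PUSH -4 : [-20, -4]
NEG     : [-20, 4]
SWAP    : [4, -20]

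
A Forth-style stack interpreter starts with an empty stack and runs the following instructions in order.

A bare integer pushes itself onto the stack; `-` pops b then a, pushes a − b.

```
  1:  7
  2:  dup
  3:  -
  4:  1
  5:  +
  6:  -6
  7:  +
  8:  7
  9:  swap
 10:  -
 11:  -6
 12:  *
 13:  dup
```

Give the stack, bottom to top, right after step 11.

7    -> 7
dup  -> 7 7
-    -> 0
1    -> 0 1
+    -> 1
-6   -> 1 -6
+    -> -5
7    -> -5 7
swap -> 7 -5
-    -> 12
-6   -> 12 -6

[12, -6]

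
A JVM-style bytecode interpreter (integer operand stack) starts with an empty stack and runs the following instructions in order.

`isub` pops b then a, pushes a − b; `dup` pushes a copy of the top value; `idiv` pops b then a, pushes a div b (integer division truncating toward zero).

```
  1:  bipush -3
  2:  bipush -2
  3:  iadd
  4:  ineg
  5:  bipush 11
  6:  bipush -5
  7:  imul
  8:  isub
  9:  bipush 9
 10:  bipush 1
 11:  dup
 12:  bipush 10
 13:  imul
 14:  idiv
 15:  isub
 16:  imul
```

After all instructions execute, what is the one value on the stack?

540

bipush -3  -3
bipush -2  -3 -2
iadd       -5
ineg       5
bipush 11  5 11
bipush -5  5 11 -5
imul       5 -55
isub       60
bipush 9   60 9
bipush 1   60 9 1
dup        60 9 1 1
bipush 10  60 9 1 1 10
imul       60 9 1 10
idiv       60 9 0
isub       60 9
imul       540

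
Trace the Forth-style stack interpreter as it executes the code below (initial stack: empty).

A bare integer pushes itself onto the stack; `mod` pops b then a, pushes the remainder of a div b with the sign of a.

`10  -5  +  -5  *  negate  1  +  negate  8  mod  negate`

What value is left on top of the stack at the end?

2

10      [10]
-5      [10, -5]
+       [5]
-5      [5, -5]
*       [-25]
negate  [25]
1       [25, 1]
+       [26]
negate  [-26]
8       [-26, 8]
mod     [-2]
negate  [2]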